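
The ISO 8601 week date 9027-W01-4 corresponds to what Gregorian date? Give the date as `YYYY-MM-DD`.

9027-01-04

ISO week 1 of 9027 is the week containing the first Thursday of 9027.
Week 1, day 4 (Thursday) lands on 9027-01-04.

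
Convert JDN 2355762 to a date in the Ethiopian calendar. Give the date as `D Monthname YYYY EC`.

The Gregorian equivalent of JDN 2355762 is 3 October 1737.
In the Ethiopian calendar that day is 25 Meskerem 1730 EC.

25 Meskerem 1730 EC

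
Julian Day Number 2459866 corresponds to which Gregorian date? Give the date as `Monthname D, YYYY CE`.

Counting from JDN 2299161 = 15 Oct 1582 gives an offset of 160705 days.

October 13, 2022 CE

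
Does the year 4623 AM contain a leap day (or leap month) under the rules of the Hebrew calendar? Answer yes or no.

yes

Hebrew year 4623 is year 6 of its 19-year Metonic cycle; leap years are at positions 3, 6, 8, 11, 14, 17, 19, so it is a leap year (13 months).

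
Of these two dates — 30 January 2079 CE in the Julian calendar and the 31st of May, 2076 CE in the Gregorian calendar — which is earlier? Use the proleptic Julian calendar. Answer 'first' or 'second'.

second

First date → JDN 2480442; second date → JDN 2479455.
JDN 2479455 < JDN 2480442, so the second date is earlier.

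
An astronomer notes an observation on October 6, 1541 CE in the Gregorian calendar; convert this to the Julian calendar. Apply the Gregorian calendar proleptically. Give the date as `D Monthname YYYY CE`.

At this point the Julian calendar is 10 days behind the Gregorian.
6 October 1541 Gregorian − 10 days → 26 September 1541 Julian.

26 September 1541 CE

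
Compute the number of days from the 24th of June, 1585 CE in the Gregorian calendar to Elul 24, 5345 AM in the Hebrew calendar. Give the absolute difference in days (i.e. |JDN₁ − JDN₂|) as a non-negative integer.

JDN of the first date = 2300144.
JDN of the second date = 2300230.
|2300230 − 2300144| = 86.

86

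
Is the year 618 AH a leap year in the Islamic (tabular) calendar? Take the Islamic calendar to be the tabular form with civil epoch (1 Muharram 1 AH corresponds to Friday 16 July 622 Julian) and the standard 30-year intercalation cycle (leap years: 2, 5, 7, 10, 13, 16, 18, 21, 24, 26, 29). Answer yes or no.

Year 618 AH is year 18 of its 30-year cycle; leap positions are 2, 5, 7, 10, 13, 16, 18, 21, 24, 26, 29, so it is a leap year (355 days).

yes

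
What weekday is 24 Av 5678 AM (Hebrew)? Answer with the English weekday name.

In the Gregorian calendar this is 2 August 1918 (JDN 2421808).
JDN 2421808 mod 7 = 4, and JDN 0 was a Monday, so this is a Friday.

Friday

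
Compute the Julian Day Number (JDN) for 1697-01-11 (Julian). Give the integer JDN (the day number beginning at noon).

In the Gregorian calendar the same day is 21 January 1697.
JDN 2451545 is 1 January 2000 CE (Gregorian); the target day is −110647 days from there, so JDN = 2340898.

2340898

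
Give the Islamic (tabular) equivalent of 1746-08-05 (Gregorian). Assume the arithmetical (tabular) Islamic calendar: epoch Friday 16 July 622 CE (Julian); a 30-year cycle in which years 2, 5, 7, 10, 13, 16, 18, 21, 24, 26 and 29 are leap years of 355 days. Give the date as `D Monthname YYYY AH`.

17 Rajab 1159 AH

Both dates share Julian Day Number 2358990; in the tabular Islamic calendar that is 17 Rajab 1159 AH.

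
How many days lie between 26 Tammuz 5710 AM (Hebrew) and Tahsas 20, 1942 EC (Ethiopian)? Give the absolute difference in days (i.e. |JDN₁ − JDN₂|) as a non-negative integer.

JDN of the first date = 2433474.
JDN of the second date = 2433280.
|2433280 − 2433474| = 194.

194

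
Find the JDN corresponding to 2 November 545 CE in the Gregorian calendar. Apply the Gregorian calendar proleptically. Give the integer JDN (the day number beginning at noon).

JDN 2451545 is 1 January 2000 CE (Gregorian); the target day is −531122 days from there, so JDN = 1920423.

1920423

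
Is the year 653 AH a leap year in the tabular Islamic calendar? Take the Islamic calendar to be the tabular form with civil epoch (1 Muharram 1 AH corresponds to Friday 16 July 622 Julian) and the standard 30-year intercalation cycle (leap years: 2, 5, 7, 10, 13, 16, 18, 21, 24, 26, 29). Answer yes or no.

Year 653 AH is year 23 of its 30-year cycle; leap positions are 2, 5, 7, 10, 13, 16, 18, 21, 24, 26, 29, so it is a common year (354 days).

no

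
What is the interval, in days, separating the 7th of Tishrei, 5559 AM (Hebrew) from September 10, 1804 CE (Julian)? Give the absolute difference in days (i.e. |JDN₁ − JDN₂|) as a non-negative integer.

2196

First date → JDN 2378026; second date → JDN 2380222.
The interval is |2378026 − 2380222| = 2196 days.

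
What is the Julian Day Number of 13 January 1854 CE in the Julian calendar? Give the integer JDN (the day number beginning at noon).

Equivalently 25 January 1854 (Gregorian).
JDN 2451545 is 1 January 2000 CE (Gregorian); the target day is −53301 days from there, so JDN = 2398244.

2398244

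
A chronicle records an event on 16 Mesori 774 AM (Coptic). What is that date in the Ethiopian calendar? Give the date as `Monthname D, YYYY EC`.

Julian Day Number of the source date = 2107713.
Converting JDN 2107713 to the Ethiopian calendar gives 16 Nehase 1050 EC.

Nehase 16, 1050 EC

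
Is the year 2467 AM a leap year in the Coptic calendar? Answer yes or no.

yes

2467 mod 4 = 3; in the Coptic calendar a year is leap when year mod 4 = 3, so it is a leap year.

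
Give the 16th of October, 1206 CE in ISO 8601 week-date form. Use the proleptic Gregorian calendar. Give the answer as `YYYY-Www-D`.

The weekday is Monday (ISO weekday 1).
That Monday belongs to ISO week 42 of ISO year 1206.

1206-W42-1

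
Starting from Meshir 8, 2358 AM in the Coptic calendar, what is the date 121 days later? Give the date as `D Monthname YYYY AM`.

The starting date is JDN 2686081; 2686081 + 121 = 2686202.
JDN 2686202 corresponds to 9 Paoni 2358 AM.

9 Paoni 2358 AM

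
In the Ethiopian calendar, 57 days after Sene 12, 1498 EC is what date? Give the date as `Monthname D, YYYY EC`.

JDN of Sene 12, 1498 EC = 2271281.
2271281 + 57 = 2271338.
JDN 2271338 in the Ethiopian calendar is Nehase 9, 1498 EC.

Nehase 9, 1498 EC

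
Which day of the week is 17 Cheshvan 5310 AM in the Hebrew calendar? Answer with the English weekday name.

Friday

In the proleptic Gregorian calendar this is 18 November 1549 (JDN 2287142).
Since JDN mod 7 = 4 (0 = Monday), the day is Friday.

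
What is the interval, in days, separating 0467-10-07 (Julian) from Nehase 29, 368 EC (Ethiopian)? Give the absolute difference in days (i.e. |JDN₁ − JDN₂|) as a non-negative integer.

33283

First date → JDN 1891909; second date → JDN 1858626.
The interval is |1891909 − 1858626| = 33283 days.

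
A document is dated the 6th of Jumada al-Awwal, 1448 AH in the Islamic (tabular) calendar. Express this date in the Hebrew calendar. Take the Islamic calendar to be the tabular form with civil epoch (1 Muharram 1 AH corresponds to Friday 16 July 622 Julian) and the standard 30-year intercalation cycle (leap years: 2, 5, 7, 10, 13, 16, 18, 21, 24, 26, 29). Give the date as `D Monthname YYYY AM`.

7 Cheshvan 5787 AM

Julian Day Number of the source date = 2461332.
Converting JDN 2461332 to the Hebrew calendar gives 7 Cheshvan 5787 AM.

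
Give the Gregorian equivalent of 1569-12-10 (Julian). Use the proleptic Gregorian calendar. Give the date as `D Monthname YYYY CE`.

20 December 1569 CE

The Julian–Gregorian offset here is 10 days (Julian trailing).
10 December 1569 Julian + 10 days → 20 December 1569 Gregorian.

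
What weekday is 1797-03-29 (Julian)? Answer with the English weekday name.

Sunday

This is JDN 2377500 (9 April 1797 Gregorian).
JDN 2377500 mod 7 = 6, and JDN 0 was a Monday, so this is a Sunday.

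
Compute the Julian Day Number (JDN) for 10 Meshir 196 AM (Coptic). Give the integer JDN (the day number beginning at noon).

1896413

Equivalently 6 February 480 (proleptic Gregorian).
JDN 2400001 is 17 November 1858 CE (Gregorian), MJD 0; the target day is −503588 days from there, so JDN = 1896413.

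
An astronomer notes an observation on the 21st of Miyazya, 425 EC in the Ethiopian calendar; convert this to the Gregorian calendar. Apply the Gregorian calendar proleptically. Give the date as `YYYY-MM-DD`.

Julian Day Number of the source date = 1879317.
Converting JDN 1879317 to the Gregorian calendar gives 17 April 433 CE.

0433-04-17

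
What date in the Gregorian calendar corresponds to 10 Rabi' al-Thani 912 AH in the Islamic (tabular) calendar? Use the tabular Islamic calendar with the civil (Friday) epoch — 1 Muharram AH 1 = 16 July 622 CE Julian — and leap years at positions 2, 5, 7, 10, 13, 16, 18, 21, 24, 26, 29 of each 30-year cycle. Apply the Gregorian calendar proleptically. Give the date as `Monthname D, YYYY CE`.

September 9, 1506 CE

Julian Day Number of the source date = 2271366.
Converting JDN 2271366 to the Gregorian calendar gives 9 September 1506 CE.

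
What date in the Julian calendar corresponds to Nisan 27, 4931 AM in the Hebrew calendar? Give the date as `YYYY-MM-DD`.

Both dates share Julian Day Number 2148859; in the Julian calendar that is 4 April 1171 CE.

1171-04-04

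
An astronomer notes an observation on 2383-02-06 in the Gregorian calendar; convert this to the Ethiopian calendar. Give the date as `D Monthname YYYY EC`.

Both dates share Julian Day Number 2591469; in the Ethiopian calendar that is 26 Tir 2375 EC.

26 Tir 2375 EC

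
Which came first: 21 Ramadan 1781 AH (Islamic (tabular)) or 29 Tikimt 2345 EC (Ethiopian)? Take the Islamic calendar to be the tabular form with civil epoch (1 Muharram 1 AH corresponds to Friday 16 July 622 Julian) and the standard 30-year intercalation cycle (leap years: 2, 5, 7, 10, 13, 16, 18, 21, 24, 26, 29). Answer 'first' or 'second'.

first

First date → JDN 2579469; second date → JDN 2580425.
JDN 2579469 < JDN 2580425, so the first date is earlier.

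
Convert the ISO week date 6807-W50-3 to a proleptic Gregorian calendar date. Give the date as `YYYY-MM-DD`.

ISO week 1 of 6807 is the week containing the first Thursday of 6807.
Week 50, day 3 (Wednesday) lands on 6807-12-12.

6807-12-12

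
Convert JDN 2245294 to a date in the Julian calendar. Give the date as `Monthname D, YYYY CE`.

The proleptic Gregorian equivalent of JDN 2245294 is 22 April 1435.
In the Julian calendar that day is April 13, 1435 CE.

April 13, 1435 CE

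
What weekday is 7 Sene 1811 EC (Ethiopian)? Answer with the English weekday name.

Sunday

This is JDN 2385599 (13 June 1819 Gregorian).
JDN 2385599 mod 7 = 6, and JDN 0 was a Monday, so this is a Sunday.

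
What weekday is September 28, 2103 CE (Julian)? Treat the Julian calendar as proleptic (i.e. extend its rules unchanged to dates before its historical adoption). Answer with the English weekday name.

Friday

Equivalently 12 October 2103 Gregorian, JDN 2489449.
Since JDN mod 7 = 4 (0 = Monday), the day is Friday.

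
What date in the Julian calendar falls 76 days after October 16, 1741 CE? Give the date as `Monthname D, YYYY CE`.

December 31, 1741 CE

Counting 76 days forward from JDN 2357247 reaches JDN 2357323, which is December 31, 1741 CE.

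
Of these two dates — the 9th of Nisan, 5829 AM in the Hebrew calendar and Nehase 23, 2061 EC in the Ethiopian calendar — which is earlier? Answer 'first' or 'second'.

The two dates have Julian Day Numbers 2476837 and 2476988 respectively.
Since 2476837 < 2476988, the first date comes first.

first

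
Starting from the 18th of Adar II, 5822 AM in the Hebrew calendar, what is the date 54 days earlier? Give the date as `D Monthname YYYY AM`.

24 Shevat 5822 AM

JDN of the 18th of Adar II, 5822 AM = 2474279.
2474279 − 54 = 2474225.
JDN 2474225 in the Hebrew calendar is 24 Shevat 5822 AM.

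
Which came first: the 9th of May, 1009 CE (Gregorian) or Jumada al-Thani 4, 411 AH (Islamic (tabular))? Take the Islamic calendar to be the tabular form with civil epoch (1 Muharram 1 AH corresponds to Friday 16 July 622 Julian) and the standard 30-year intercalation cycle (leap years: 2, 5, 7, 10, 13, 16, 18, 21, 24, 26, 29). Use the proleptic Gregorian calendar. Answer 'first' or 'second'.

first

The two dates have Julian Day Numbers 2089718 and 2093881 respectively.
Since 2089718 < 2093881, the first date comes first.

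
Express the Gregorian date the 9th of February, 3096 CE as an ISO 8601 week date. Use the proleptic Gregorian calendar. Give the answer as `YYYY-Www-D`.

The weekday is Sunday (ISO weekday 7).
That Sunday belongs to ISO week 6 of ISO year 3096.

3096-W06-7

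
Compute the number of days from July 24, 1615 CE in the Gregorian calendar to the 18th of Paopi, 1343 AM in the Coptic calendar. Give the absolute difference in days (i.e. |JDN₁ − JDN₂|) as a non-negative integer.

4111

JDN of the first date = 2311131.
JDN of the second date = 2315242.
|2315242 − 2311131| = 4111.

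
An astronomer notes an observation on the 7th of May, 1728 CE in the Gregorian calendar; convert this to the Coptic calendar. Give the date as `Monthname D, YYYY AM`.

Pashons 1, 1444 AM

Julian Day Number of the source date = 2352326.
Converting JDN 2352326 to the Coptic calendar gives 1 Pashons 1444 AM.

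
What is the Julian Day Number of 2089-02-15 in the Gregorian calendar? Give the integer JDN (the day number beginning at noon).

2484098

JDN 2299161 is 15 October 1582 CE (Gregorian); the target day is +184937 days from there, so JDN = 2484098.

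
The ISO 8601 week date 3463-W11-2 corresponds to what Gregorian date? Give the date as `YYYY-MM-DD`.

3463-03-10

ISO week 1 of 3463 is the week containing the first Thursday of 3463.
Week 11, day 2 (Tuesday) lands on 3463-03-10.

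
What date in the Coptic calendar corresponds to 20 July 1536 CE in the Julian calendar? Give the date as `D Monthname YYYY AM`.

26 Epip 1252 AM

The source date corresponds to 30 July 1536 in the proleptic Gregorian calendar (JDN 2282283).
That day falls on 26 Epip 1252 AM in the Coptic calendar.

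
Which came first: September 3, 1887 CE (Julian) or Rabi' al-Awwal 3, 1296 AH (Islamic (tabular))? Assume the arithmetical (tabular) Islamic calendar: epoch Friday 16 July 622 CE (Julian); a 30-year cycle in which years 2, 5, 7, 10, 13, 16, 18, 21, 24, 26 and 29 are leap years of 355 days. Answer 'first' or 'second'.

The two dates have Julian Day Numbers 2410530 and 2407406 respectively.
Since 2407406 < 2410530, the second date comes first.

second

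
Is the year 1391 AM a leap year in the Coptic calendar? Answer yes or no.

yes

1391 mod 4 = 3; in the Coptic calendar a year is leap when year mod 4 = 3, so it is a leap year.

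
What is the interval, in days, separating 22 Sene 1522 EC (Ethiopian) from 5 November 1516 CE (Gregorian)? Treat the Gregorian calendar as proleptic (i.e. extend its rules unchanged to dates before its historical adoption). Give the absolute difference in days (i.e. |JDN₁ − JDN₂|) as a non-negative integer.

JDN of the first date = 2280057.
JDN of the second date = 2275076.
|2275076 − 2280057| = 4981.

4981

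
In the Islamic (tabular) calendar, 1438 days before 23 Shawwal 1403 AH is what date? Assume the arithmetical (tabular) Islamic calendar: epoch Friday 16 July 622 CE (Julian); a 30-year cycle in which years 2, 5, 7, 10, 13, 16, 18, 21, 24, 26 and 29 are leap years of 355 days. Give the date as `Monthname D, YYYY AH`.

The starting date is JDN 2445550; 2445550 − 1438 = 2444112.
JDN 2444112 corresponds to Shawwal 2, 1399 AH.

Shawwal 2, 1399 AH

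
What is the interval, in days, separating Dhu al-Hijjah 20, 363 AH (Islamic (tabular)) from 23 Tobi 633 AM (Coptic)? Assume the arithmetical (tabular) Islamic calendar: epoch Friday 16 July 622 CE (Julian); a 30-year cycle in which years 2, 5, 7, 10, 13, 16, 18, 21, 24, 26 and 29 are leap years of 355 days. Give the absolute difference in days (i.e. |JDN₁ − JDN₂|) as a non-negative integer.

21055

JDN of the first date = 2077065.
JDN of the second date = 2056010.
|2056010 − 2077065| = 21055.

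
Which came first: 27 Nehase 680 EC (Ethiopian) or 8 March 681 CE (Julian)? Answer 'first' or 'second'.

The two dates have Julian Day Numbers 1972582 and 1969860 respectively.
Since 1969860 < 1972582, the second date comes first.

second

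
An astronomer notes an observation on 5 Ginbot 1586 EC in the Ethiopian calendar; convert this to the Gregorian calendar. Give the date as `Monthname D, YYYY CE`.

May 10, 1594 CE

Julian Day Number of the source date = 2303386.
Converting JDN 2303386 to the Gregorian calendar gives 10 May 1594 CE.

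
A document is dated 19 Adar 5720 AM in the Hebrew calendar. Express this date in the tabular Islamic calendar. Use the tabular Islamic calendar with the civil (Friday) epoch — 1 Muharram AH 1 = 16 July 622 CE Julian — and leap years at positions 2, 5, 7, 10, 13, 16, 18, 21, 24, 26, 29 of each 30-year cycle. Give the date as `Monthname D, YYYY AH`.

Ramadan 20, 1379 AH

Both dates share Julian Day Number 2437012; in the tabular Islamic calendar that is 20 Ramadan 1379 AH.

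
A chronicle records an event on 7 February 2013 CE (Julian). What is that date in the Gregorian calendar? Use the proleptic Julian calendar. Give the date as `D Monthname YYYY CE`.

20 February 2013 CE

The Julian–Gregorian offset here is 13 days (Julian trailing).
7 February 2013 Julian + 13 days → 20 February 2013 Gregorian.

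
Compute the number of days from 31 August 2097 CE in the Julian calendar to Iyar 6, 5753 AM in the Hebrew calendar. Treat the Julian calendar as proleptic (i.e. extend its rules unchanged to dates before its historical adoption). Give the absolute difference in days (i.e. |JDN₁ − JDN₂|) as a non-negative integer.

First date → JDN 2487230; second date → JDN 2449105.
The interval is |2487230 − 2449105| = 38125 days.

38125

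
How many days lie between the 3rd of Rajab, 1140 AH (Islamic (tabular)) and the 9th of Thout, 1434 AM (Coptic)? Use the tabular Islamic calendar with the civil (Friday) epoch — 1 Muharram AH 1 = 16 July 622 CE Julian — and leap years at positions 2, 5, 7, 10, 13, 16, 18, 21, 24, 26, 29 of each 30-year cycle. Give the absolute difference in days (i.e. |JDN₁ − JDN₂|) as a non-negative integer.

3802

First date → JDN 2352243; second date → JDN 2348441.
The interval is |2352243 − 2348441| = 3802 days.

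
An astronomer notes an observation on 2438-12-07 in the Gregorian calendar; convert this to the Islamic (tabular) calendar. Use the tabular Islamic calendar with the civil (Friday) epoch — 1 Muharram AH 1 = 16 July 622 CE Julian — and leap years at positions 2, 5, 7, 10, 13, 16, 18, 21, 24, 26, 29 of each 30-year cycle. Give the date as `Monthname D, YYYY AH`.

Both dates share Julian Day Number 2611862; in the tabular Islamic calendar that is 19 Safar 1873 AH.

Safar 19, 1873 AH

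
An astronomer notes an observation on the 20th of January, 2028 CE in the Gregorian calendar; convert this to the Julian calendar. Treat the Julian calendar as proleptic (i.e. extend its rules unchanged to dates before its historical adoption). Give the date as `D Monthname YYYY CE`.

7 January 2028 CE

For dates in this range the Gregorian date is 13 days ahead of the Julian.
20 January 2028 Gregorian − 13 days → 7 January 2028 Julian.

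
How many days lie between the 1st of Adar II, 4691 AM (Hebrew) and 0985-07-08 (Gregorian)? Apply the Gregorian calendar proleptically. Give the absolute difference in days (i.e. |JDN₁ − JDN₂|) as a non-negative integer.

19856

JDN of the first date = 2061157.
JDN of the second date = 2081013.
|2081013 − 2061157| = 19856.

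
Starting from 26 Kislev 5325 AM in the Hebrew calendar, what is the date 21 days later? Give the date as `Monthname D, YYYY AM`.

JDN of 26 Kislev 5325 AM = 2292643.
2292643 + 21 = 2292664.
JDN 2292664 in the Hebrew calendar is Tevet 17, 5325 AM.

Tevet 17, 5325 AM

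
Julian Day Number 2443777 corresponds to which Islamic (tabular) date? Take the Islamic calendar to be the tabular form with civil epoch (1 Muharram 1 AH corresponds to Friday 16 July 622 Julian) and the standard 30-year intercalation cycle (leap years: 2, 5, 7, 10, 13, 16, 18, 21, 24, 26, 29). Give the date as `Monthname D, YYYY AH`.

JDN 2443777 is 25 September 1978 in the Gregorian calendar.
In the tabular Islamic calendar that day is Shawwal 22, 1398 AH.

Shawwal 22, 1398 AH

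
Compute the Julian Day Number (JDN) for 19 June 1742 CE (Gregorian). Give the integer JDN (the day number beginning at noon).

JDN 2400001 is 17 November 1858 CE (Gregorian), MJD 0; the target day is −42519 days from there, so JDN = 2357482.

2357482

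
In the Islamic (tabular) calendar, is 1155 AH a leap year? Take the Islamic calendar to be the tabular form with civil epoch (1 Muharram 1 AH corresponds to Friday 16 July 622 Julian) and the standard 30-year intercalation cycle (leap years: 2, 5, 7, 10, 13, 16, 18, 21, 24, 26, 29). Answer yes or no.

Year 1155 AH is year 15 of its 30-year cycle; leap positions are 2, 5, 7, 10, 13, 16, 18, 21, 24, 26, 29, so it is a common year (354 days).

no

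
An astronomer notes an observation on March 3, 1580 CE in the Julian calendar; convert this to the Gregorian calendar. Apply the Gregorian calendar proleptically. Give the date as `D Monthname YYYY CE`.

13 March 1580 CE

At this point the Julian calendar is 10 days behind the Gregorian.
3 March 1580 Julian + 10 days → 13 March 1580 Gregorian.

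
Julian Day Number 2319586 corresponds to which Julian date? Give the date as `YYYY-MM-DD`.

1638-09-06

JDN 2319586 is 16 September 1638 in the Gregorian calendar.
In the Julian calendar that day is 1638-09-06.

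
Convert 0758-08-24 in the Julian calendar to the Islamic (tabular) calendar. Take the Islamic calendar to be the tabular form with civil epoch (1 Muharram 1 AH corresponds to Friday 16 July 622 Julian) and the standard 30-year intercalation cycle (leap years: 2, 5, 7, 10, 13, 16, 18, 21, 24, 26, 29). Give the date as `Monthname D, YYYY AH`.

Both dates share Julian Day Number 1998153; in the tabular Islamic calendar that is 14 Rabi' al-Thani 141 AH.

Rabi' al-Thani 14, 141 AH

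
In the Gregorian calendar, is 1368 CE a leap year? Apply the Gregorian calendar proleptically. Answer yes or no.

1368 is divisible by 4 and not by 100, so it is a leap year.

yes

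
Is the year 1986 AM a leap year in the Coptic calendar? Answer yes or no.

no

1986 mod 4 = 2; in the Coptic calendar a year is leap when year mod 4 = 3, so it is a common year.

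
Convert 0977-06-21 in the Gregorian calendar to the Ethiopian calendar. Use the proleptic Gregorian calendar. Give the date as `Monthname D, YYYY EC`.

Both dates share Julian Day Number 2078074; in the Ethiopian calendar that is 22 Sene 969 EC.

Sene 22, 969 EC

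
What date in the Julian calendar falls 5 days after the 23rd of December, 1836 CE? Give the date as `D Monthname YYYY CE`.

28 December 1836 CE

The starting date is JDN 2392014; 2392014 + 5 = 2392019.
JDN 2392019 corresponds to 28 December 1836 CE.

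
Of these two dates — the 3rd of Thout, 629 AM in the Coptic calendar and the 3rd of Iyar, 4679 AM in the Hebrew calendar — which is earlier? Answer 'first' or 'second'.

Converting both to JDN: 2054409 vs 2056819; the smaller is the first.

first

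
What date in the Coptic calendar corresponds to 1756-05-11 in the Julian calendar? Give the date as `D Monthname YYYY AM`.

16 Pashons 1472 AM

Both dates share Julian Day Number 2362568; in the Coptic calendar that is 16 Pashons 1472 AM.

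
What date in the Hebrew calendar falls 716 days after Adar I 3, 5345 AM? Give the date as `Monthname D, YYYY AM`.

Shevat 10, 5347 AM

The starting date is JDN 2300002; 2300002 + 716 = 2300718.
JDN 2300718 corresponds to Shevat 10, 5347 AM.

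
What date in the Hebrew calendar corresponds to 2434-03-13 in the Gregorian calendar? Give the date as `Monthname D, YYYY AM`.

Adar II 1, 6194 AM

Both dates share Julian Day Number 2610132; in the Hebrew calendar that is 1 Adar II 6194 AM.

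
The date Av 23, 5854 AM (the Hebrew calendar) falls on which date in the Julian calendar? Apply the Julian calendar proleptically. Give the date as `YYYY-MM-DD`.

The source date corresponds to 5 August 2094 in the Gregorian calendar (JDN 2486095).
That day falls on 23 July 2094 CE in the Julian calendar.

2094-07-23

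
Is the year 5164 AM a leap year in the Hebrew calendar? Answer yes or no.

no

Hebrew year 5164 is year 15 of its 19-year Metonic cycle; leap years are at positions 3, 6, 8, 11, 14, 17, 19, so it is a common year (12 months).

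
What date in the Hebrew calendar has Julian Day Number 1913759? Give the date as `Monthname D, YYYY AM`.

Av 19, 4287 AM

JDN 1913759 is 5 August 527 in the proleptic Gregorian calendar.
In the Hebrew calendar that day is Av 19, 4287 AM.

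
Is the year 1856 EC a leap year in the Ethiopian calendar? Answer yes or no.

no

1856 mod 4 = 0; in the Ethiopian calendar a year is leap when year mod 4 = 3, so it is a common year.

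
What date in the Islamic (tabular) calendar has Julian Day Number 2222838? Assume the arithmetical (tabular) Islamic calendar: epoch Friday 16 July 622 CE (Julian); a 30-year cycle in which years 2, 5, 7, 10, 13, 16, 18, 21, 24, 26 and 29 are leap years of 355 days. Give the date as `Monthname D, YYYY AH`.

Jumada al-Awwal 1, 775 AH

The proleptic Gregorian equivalent of JDN 2222838 is 27 October 1373.
In the tabular Islamic calendar that day is Jumada al-Awwal 1, 775 AH.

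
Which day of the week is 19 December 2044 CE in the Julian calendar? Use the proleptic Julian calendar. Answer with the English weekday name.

Equivalently 1 January 2045 Gregorian, JDN 2467982.
2467982 ≡ 6 (mod 7); counting from Monday = 0 gives Sunday.

Sunday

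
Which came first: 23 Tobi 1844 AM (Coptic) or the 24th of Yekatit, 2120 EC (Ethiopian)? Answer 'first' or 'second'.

first

First date → JDN 2498328; second date → JDN 2498359.
JDN 2498328 < JDN 2498359, so the first date is earlier.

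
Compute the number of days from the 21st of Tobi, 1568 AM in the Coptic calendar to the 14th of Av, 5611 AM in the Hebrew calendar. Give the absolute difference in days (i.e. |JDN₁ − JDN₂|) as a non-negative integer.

JDN of the first date = 2397517.
JDN of the second date = 2397347.
|2397347 − 2397517| = 170.

170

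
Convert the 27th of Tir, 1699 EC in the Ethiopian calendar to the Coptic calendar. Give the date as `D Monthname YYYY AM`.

Both dates share Julian Day Number 2344561; in the Coptic calendar that is 27 Tobi 1423 AM.

27 Tobi 1423 AM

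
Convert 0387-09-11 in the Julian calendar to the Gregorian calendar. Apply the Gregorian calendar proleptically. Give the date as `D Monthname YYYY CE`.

12 September 387 CE

At this point the Julian calendar is 1 day behind the Gregorian.
11 September 387 Julian + 1 day → 12 September 387 Gregorian.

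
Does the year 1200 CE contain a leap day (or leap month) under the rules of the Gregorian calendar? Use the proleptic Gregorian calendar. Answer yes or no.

1200 is divisible by 4; 1200 is divisible by 100 but also by 400, so it is a leap year.

yes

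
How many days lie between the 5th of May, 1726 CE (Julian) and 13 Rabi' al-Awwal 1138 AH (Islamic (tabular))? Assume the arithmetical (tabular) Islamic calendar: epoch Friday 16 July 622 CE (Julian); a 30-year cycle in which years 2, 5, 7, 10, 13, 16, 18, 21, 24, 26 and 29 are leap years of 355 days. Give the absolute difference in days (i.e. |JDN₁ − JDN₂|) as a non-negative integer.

First date → JDN 2351604; second date → JDN 2351426.
The interval is |2351604 − 2351426| = 178 days.

178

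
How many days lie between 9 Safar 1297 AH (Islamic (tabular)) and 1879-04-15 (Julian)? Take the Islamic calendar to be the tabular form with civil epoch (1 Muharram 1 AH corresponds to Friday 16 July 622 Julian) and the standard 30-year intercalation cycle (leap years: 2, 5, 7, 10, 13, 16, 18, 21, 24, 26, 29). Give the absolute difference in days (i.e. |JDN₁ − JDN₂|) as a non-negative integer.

270

First date → JDN 2407737; second date → JDN 2407467.
The interval is |2407737 − 2407467| = 270 days.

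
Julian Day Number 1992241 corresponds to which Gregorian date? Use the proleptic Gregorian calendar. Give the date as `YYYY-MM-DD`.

0742-06-21

JDN 2451545 is 1 Jan 2000; 1992241 is −459304 days from there.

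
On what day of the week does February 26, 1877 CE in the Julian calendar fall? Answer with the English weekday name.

In the Gregorian calendar this is 10 March 1877 (JDN 2406689).
Since JDN mod 7 = 5 (0 = Monday), the day is Saturday.

Saturday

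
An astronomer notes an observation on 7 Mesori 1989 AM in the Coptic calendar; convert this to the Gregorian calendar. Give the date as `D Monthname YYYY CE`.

15 August 2273 CE

Julian Day Number of the source date = 2551483.
Converting JDN 2551483 to the Gregorian calendar gives 15 August 2273 CE.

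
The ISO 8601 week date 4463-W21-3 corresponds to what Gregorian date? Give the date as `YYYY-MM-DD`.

ISO week 1 of 4463 is the week containing the first Thursday of 4463.
Week 21, day 3 (Wednesday) lands on 4463-05-23.

4463-05-23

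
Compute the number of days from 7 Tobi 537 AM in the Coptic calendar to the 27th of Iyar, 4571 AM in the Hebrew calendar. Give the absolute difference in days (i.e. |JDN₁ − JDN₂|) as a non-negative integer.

First date → JDN 2020930; second date → JDN 2017419.
The interval is |2020930 − 2017419| = 3511 days.

3511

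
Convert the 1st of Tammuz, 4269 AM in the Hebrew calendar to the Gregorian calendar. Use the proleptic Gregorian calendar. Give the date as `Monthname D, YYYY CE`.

Julian Day Number of the source date = 1907125.
Converting JDN 1907125 to the Gregorian calendar gives 6 June 509 CE.

June 6, 509 CE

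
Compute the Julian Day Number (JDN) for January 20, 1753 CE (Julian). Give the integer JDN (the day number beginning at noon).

Equivalently 31 January 1753 (Gregorian).
JDN 2299161 is 15 October 1582 CE (Gregorian); the target day is +62200 days from there, so JDN = 2361361.

2361361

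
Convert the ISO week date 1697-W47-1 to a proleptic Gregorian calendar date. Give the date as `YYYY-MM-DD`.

1697-11-18

ISO week 1 of 1697 is the week containing the first Thursday of 1697.
Week 47, day 1 (Monday) lands on 1697-11-18.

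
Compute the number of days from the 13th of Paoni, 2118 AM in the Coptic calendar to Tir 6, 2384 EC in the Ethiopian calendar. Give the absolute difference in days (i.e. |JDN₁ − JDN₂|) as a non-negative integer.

3809

First date → JDN 2598546; second date → JDN 2594737.
The interval is |2598546 − 2594737| = 3809 days.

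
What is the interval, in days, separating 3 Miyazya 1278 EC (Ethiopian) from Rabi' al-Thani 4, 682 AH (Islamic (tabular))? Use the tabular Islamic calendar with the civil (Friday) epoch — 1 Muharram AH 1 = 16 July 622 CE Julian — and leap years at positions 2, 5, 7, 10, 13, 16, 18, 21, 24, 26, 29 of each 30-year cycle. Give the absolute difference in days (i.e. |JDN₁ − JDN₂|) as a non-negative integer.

JDN of the first date = 2190857.
JDN of the second date = 2189856.
|2189856 − 2190857| = 1001.

1001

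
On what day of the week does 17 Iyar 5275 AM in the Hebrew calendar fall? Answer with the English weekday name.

This is JDN 2274533 (12 May 1515 Gregorian).
JDN 2274533 mod 7 = 2, and JDN 0 was a Monday, so this is a Wednesday.

Wednesday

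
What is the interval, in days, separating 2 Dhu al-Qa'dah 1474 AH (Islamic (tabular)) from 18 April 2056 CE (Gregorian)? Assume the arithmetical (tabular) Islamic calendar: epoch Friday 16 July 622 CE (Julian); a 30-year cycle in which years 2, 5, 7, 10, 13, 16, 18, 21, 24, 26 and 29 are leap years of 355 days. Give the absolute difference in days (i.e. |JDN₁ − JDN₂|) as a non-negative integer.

1389

First date → JDN 2470718; second date → JDN 2472107.
The interval is |2470718 − 2472107| = 1389 days.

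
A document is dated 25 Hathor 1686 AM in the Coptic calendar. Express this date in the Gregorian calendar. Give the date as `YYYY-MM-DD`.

1969-12-04

Julian Day Number of the source date = 2440560.
Converting JDN 2440560 to the Gregorian calendar gives 4 December 1969 CE.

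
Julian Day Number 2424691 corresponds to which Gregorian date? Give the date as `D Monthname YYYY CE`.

24 June 1926 CE

Counting from JDN 2299161 = 15 Oct 1582 gives an offset of 125530 days.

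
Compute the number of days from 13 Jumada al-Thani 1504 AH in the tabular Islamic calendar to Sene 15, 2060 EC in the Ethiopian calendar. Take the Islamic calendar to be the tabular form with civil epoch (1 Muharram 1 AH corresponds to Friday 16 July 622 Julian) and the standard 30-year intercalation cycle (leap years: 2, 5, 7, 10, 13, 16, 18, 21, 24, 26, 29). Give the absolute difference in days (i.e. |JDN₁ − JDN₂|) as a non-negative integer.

First date → JDN 2481213; second date → JDN 2476555.
The interval is |2481213 − 2476555| = 4658 days.

4658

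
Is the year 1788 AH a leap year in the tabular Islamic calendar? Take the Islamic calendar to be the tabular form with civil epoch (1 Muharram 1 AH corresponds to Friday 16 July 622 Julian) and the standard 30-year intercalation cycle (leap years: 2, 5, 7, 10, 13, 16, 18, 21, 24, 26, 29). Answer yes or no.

Year 1788 AH is year 18 of its 30-year cycle; leap positions are 2, 5, 7, 10, 13, 16, 18, 21, 24, 26, 29, so it is a leap year (355 days).

yes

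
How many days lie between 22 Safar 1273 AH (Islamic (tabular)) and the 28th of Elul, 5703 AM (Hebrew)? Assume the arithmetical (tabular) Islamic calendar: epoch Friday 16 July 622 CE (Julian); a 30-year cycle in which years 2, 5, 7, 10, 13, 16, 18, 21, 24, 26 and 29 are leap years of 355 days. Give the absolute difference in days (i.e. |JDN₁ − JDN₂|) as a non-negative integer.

JDN of the first date = 2399245.
JDN of the second date = 2430996.
|2430996 − 2399245| = 31751.

31751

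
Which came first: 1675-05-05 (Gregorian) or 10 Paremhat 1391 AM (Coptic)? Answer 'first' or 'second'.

The two dates have Julian Day Numbers 2332966 and 2332916 respectively.
Since 2332916 < 2332966, the second date comes first.

second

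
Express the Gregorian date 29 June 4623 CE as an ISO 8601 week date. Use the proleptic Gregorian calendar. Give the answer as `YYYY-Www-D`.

The weekday is Sunday (ISO weekday 7).
That Sunday belongs to ISO week 26 of ISO year 4623.

4623-W26-7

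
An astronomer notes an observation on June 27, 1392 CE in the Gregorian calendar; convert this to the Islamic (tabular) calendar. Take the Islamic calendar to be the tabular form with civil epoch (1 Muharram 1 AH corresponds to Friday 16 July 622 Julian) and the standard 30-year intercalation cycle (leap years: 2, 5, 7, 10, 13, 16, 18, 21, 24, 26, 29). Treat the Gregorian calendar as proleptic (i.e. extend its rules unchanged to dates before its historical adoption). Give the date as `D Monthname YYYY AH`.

Both dates share Julian Day Number 2229656; in the tabular Islamic calendar that is 27 Rajab 794 AH.

27 Rajab 794 AH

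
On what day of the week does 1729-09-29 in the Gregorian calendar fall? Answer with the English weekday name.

JDN 2352836 mod 7 = 3, and JDN 0 was a Monday, so this is a Thursday.

Thursday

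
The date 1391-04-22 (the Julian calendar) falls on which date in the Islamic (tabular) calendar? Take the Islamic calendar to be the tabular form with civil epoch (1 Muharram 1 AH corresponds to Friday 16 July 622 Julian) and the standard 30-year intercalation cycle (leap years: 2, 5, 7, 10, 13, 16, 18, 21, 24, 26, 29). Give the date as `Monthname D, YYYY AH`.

Jumada al-Awwal 17, 793 AH

Julian Day Number of the source date = 2229232.
Converting JDN 2229232 to the tabular Islamic calendar gives 17 Jumada al-Awwal 793 AH.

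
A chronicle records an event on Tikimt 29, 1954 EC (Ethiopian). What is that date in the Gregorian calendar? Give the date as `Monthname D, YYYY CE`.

Julian Day Number of the source date = 2437612.
Converting JDN 2437612 to the Gregorian calendar gives 8 November 1961 CE.

November 8, 1961 CE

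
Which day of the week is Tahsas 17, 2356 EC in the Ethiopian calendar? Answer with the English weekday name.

In the Gregorian calendar this is 30 December 2363 (JDN 2584491).
2584491 ≡ 0 (mod 7); counting from Monday = 0 gives Monday.

Monday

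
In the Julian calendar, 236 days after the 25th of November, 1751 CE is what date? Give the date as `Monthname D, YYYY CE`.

July 18, 1752 CE

JDN of the 25th of November, 1751 CE = 2360939.
2360939 + 236 = 2361175.
JDN 2361175 in the Julian calendar is July 18, 1752 CE.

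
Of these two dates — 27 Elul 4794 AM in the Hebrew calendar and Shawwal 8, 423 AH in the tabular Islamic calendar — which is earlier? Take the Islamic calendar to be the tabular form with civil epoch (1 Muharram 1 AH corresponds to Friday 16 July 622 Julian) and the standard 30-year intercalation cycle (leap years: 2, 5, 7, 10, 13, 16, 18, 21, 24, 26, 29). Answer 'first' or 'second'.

The two dates have Julian Day Numbers 2098982 and 2098256 respectively.
Since 2098256 < 2098982, the second date comes first.

second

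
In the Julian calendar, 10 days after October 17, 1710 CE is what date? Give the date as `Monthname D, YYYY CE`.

The starting date is JDN 2345925; 2345925 + 10 = 2345935.
JDN 2345935 corresponds to October 27, 1710 CE.

October 27, 1710 CE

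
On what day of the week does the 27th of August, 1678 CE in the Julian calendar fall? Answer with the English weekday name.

Tuesday

In the Gregorian calendar this is 6 September 1678 (JDN 2334186).
2334186 ≡ 1 (mod 7); counting from Monday = 0 gives Tuesday.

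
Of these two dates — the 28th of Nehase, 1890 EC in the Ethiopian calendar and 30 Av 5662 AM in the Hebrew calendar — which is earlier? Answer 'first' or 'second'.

first

Converting both to JDN: 2414535 vs 2415995; the smaller is the first.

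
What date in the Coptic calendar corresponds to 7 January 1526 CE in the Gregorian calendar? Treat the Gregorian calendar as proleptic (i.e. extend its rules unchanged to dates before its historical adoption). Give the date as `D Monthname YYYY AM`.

2 Tobi 1242 AM

Julian Day Number of the source date = 2278426.
Converting JDN 2278426 to the Coptic calendar gives 2 Tobi 1242 AM.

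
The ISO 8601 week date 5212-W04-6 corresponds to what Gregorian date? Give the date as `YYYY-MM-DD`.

ISO week 1 of 5212 is the week containing the first Thursday of 5212.
Week 4, day 6 (Saturday) lands on 5212-01-28.

5212-01-28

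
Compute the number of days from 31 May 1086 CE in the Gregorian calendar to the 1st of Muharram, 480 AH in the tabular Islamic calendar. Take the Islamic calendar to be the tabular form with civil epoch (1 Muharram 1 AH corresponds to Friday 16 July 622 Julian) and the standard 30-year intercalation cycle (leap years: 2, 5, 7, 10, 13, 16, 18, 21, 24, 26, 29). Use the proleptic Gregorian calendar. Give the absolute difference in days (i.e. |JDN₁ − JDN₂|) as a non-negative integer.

JDN of the first date = 2117864.
JDN of the second date = 2118182.
|2118182 − 2117864| = 318.

318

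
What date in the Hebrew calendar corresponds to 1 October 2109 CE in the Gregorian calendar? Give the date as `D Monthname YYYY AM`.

Both dates share Julian Day Number 2491630; in the Hebrew calendar that is 6 Tishrei 5870 AM.

6 Tishrei 5870 AM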